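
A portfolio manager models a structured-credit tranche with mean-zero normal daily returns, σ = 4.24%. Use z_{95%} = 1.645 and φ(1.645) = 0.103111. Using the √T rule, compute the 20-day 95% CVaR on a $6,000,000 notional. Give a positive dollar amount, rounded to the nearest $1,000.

σ_{20d} = 4.24% × √20 = 18.962%.
ES multiplier = φ(z)/(1−α) = 0.103111/0.05 = 2.062.
ES = 18.962% × 2.062 = 39.100%; on $6,000,000: $2,346,000.

$2,346,000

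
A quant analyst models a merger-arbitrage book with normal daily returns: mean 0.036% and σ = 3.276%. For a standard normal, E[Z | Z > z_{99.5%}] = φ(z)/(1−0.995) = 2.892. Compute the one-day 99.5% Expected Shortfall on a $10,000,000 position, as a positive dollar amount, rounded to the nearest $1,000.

$944,000

ES = −(0.036%) + 3.276% × 2.892 = 9.438%.
On $10,000,000: 0.09438 × $10,000,000 = $943,800.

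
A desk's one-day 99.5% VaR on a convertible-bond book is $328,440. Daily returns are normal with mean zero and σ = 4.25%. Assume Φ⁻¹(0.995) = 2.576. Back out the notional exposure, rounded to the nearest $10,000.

$3,000,000

VaR as a fraction of value: z·σ = 2.576 × 4.25% = 10.948%.
Position = $328,440 / 0.10948 = $3,000,000.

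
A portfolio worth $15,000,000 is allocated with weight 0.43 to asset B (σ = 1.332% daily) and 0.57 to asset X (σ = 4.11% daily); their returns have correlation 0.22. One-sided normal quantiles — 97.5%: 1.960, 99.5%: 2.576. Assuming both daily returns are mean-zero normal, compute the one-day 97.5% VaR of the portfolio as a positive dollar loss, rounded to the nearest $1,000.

σ_p² = 0.43²·1.332² + 0.57²·4.11² + 2·0.22·0.43·0.57·1.332·4.11 = 6.4067 (%²).
σ_p = √6.4067 = 2.531%.
VaR = 1.960 × 2.531% = 4.961%; on $15,000,000 that is $744,150.

$744,000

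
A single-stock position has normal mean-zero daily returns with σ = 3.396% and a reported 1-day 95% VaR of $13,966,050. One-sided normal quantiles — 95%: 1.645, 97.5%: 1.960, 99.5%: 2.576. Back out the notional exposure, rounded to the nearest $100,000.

VaR as a fraction of value: z·σ = 1.645 × 3.396% = 5.58642%.
Position = $13,966,050 / 0.0558642 = $250,000,000.

$250,000,000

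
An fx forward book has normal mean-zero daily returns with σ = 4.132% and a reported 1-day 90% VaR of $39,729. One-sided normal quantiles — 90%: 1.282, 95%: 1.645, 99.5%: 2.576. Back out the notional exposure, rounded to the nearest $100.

VaR as a fraction of value: z·σ = 1.282 × 4.132% = 5.29722%.
Position = $39,729 / 0.0529722 = $749,997.

$750,000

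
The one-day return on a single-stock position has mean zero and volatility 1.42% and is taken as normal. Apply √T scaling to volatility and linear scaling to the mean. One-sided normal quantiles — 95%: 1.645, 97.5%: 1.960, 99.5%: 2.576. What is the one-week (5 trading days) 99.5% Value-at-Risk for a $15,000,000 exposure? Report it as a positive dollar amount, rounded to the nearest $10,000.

σ_{5d} = 1.42% × √5 = 3.175%.
VaR = 2.576 × 3.175% = 8.179%.
On $15,000,000: 0.08179 × $15,000,000 = $1,226,850.

$1,230,000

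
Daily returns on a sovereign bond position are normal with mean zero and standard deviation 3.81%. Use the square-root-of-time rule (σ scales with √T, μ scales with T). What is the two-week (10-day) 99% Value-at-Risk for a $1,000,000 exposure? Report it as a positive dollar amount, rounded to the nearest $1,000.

At 99%, z = 2.326.
σ_{10d} = 3.81% × √10 = 12.048%.
VaR = 2.326 × 12.048% = 28.024%.
On $1,000,000: 0.28024 × $1,000,000 = $280,240.

$280,000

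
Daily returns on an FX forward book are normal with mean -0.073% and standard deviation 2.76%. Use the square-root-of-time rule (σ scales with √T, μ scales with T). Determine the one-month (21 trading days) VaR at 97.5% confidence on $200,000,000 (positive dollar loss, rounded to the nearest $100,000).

$52,600,000

At 97.5%, z = 1.960.
σ_{21d} = 2.76% × √21 = 12.648%; μ_{21d} = 21 × -0.073% = -1.533%.
VaR = −(-1.533%) + 1.960 × 12.648% = 26.323%.
On $200,000,000: 0.26323 × $200,000,000 = $52,646,000.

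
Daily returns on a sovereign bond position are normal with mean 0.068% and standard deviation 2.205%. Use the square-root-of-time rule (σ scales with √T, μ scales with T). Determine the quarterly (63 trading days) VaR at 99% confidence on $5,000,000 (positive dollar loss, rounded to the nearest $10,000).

$1,820,000

At 99%, z = 2.326.
σ_{63d} = 2.205% × √63 = 17.502%; μ_{63d} = 63 × 0.068% = 4.284%.
VaR = −(4.284%) + 2.326 × 17.502% = 36.426%.
On $5,000,000: 0.36426 × $5,000,000 = $1,821,300.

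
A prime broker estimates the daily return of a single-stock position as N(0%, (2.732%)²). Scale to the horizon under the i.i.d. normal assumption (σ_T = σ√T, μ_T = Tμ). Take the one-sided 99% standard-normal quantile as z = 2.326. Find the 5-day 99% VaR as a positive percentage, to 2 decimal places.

14.21%

σ_{5d} = 2.732% × √5 = 6.109%.
VaR = 2.326 × 6.109% = 14.210%.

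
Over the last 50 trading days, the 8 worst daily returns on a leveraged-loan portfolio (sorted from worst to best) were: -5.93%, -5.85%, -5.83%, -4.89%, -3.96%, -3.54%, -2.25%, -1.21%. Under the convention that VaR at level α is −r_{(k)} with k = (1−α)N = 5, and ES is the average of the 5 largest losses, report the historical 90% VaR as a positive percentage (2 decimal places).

3.96%

k = 5; the 5th lowest return is -3.96%, so VaR = 3.96%.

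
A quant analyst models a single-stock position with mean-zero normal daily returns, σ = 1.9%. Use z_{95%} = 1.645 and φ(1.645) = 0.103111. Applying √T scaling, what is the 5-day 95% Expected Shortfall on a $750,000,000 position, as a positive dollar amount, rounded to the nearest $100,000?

$65,700,000

σ_{5d} = 1.9% × √5 = 4.249%.
ES multiplier = φ(z)/(1−α) = 0.103111/0.05 = 2.062.
ES = 4.249% × 2.062 = 8.761%; on $750,000,000: $65,707,500.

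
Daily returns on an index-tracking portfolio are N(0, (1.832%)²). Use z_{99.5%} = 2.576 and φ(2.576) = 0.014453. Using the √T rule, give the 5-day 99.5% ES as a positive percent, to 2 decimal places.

σ_{5d} = 1.832% × √5 = 4.096%.
ES multiplier = φ(z)/(1−α) = 0.014453/0.005 = 2.891.
ES = 4.096% × 2.891 = 11.842%.

11.84%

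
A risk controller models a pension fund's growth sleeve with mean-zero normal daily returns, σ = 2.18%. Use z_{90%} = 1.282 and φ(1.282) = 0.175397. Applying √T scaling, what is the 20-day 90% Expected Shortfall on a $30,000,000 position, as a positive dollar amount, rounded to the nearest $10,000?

σ_{20d} = 2.18% × √20 = 9.749%.
ES multiplier = φ(z)/(1−α) = 0.175397/0.1 = 1.754.
ES = 9.749% × 1.754 = 17.100%; on $30,000,000: $5,130,000.

$5,130,000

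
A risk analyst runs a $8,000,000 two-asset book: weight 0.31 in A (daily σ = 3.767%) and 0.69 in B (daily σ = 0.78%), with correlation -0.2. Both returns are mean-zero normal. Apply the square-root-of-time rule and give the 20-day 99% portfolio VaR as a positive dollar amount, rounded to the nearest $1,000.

$985,000

σ_p = √(0.31²·3.767² + 0.69²·0.78² + 2·-0.2·0.31·0.69·3.767·0.78) = 1.184%.
σ_{20d} = 1.184% × √20 = 5.295%.
z(99%) = 2.326.
VaR = 2.326 × 5.295% = 12.316%; on $8,000,000 that is $985,280.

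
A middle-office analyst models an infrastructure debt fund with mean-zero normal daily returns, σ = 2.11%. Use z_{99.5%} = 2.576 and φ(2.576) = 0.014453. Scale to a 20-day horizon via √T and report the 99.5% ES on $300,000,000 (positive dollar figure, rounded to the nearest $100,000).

σ_{20d} = 2.11% × √20 = 9.436%.
ES multiplier = φ(z)/(1−α) = 0.014453/0.005 = 2.891.
ES = 9.436% × 2.891 = 27.279%; on $300,000,000: $81,837,000.

$81,800,000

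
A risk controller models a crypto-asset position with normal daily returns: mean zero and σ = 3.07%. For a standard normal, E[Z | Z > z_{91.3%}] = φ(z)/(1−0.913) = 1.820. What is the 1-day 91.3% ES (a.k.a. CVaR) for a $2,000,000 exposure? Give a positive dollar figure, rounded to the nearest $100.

$111,700

ES = 3.07% × 1.820 = 5.587%.
On $2,000,000: 0.05587 × $2,000,000 = $111,740.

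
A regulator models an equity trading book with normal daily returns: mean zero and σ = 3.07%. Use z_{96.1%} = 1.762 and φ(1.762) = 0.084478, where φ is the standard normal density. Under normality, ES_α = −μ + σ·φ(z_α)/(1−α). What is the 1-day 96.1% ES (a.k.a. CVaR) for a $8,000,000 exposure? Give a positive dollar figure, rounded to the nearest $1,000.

Tail multiplier: φ(z)/(1−α) = 0.084478 / 0.039 = 2.166.
ES = 3.07% × 2.166 = 6.650%.
On $8,000,000: 0.06650 × $8,000,000 = $532,000.

$532,000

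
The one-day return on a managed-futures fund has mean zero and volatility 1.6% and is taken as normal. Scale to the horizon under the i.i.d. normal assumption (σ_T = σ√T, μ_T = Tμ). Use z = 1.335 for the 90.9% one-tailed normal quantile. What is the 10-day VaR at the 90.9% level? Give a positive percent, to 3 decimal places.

6.755%

σ_{10d} = 1.6% × √10 = 5.060%.
VaR = 1.335 × 5.060% = 6.755%.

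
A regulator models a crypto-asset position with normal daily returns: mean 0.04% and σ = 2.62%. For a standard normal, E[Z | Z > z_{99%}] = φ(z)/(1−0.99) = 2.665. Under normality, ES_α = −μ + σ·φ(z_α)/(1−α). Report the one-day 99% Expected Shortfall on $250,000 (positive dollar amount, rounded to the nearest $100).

$17,400

ES = −(0.04%) + 2.62% × 2.665 = 6.942%.
On $250,000: 0.06942 × $250,000 = $17,355.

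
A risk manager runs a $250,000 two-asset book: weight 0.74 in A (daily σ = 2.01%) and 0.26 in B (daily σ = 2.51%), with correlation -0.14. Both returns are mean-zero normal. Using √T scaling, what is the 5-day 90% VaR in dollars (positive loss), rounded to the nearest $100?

σ_p = √(0.74²·2.01² + 0.26²·2.51² + 2·-0.14·0.74·0.26·2.01·2.51) = 1.538%.
σ_{5d} = 1.538% × √5 = 3.439%.
z(90%) = 1.282.
VaR = 1.282 × 3.439% = 4.409%; on $250,000 that is $11,022.

$11,000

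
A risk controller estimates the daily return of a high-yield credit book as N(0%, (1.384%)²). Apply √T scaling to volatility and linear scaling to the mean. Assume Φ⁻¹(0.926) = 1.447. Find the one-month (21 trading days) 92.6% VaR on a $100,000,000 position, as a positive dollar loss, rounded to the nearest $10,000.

$9,180,000

σ_{21d} = 1.384% × √21 = 6.342%.
VaR = 1.447 × 6.342% = 9.177%.
On $100,000,000: 0.09177 × $100,000,000 = $9,177,000.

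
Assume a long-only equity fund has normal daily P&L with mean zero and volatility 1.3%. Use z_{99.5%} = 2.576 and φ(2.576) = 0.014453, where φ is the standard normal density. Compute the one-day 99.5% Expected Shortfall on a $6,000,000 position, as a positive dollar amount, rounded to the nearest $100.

Tail multiplier: φ(z)/(1−α) = 0.014453 / 0.005 = 2.891.
ES = 1.3% × 2.891 = 3.758%.
On $6,000,000: 0.03758 × $6,000,000 = $225,480.

$225,500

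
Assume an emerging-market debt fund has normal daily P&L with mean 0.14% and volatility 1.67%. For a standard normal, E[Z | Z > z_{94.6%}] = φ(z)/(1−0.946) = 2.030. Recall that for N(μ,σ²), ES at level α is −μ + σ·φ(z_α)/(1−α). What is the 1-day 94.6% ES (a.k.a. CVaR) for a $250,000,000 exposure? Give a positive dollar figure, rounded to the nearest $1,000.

ES = −(0.14%) + 1.67% × 2.030 = 3.250%.
On $250,000,000: 0.03250 × $250,000,000 = $8,125,000.

$8,125,000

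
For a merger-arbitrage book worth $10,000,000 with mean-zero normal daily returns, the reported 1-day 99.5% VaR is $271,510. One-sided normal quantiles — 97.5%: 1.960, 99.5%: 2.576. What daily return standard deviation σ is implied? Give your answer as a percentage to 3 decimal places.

VaR as a fraction: $271,510 / $10,000,000 = 2.715%.
σ = VaR / z = 2.715% / 2.576 = 1.054%.

1.054%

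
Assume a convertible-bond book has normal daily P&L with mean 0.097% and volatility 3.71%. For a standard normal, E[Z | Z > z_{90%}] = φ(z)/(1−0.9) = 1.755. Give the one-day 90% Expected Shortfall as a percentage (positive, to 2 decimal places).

ES = −(0.097%) + 3.71% × 1.755 = 6.414%.

6.41%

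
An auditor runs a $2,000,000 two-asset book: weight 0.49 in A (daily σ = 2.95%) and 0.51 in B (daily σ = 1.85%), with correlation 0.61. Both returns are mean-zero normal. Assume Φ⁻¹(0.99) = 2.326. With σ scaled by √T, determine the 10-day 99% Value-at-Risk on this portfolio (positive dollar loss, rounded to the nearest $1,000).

$317,000

σ_p = √(0.49²·2.95² + 0.51²·1.85² + 2·0.61·0.49·0.51·2.95·1.85) = 2.155%.
σ_{10d} = 2.155% × √10 = 6.815%.
VaR = 2.326 × 6.815% = 15.852%; on $2,000,000 that is $317,040.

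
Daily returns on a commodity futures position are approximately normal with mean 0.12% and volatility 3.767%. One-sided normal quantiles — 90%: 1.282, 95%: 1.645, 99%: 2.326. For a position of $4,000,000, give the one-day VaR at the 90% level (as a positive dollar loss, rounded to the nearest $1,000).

VaR = −μ + z·σ = −(0.12%) + 1.282 × 3.767% = 4.709%.
On $4,000,000: 0.04709 × $4,000,000 = $188,360.

$188,000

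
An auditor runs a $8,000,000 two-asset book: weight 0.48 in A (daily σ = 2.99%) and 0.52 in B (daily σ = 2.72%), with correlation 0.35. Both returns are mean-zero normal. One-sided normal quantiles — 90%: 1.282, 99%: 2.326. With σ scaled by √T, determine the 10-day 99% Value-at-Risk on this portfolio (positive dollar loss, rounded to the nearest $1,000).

$1,378,000

σ_p = √(0.48²·2.99² + 0.52²·2.72² + 2·0.35·0.48·0.52·2.99·2.72) = 2.341%.
σ_{10d} = 2.341% × √10 = 7.403%.
VaR = 2.326 × 7.403% = 17.219%; on $8,000,000 that is $1,377,520.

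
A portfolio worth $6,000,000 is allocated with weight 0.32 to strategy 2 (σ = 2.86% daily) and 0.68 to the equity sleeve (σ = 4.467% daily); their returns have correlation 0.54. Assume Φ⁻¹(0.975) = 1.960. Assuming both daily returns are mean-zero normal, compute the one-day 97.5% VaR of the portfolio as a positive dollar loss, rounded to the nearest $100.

$425,100

σ_p² = 0.32²·2.86² + 0.68²·4.467² + 2·0.54·0.32·0.68·2.86·4.467 = 13.0667 (%²).
σ_p = √13.0667 = 3.615%.
VaR = 1.960 × 3.615% = 7.085%; on $6,000,000 that is $425,100.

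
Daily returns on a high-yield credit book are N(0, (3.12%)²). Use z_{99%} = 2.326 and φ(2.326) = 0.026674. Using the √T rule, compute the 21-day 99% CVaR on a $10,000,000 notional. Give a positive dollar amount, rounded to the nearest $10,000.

$3,810,000

σ_{21d} = 3.12% × √21 = 14.298%.
ES multiplier = φ(z)/(1−α) = 0.026674/0.01 = 2.667.
ES = 14.298% × 2.667 = 38.133%; on $10,000,000: $3,813,300.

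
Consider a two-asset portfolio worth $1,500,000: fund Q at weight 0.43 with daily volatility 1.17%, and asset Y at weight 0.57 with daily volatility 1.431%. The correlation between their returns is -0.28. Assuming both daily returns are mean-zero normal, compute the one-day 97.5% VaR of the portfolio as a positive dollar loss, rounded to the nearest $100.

$24,400

σ_p² = 0.43²·1.17² + 0.57²·1.431² + 2·-0.28·0.43·0.57·1.17·1.431 = 0.6886 (%²).
σ_p = √0.6886 = 0.830%.
At 97.5%, z = 1.960.
VaR = 1.960 × 0.830% = 1.627%; on $1,500,000 that is $24,405.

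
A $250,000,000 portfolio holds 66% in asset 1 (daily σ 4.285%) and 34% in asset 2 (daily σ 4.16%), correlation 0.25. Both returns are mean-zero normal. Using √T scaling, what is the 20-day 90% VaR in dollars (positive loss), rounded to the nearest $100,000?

$49,600,000

σ_p = √(0.66²·4.285² + 0.34²·4.16² + 2·0.25·0.66·0.34·4.285·4.16) = 3.464%.
σ_{20d} = 3.464% × √20 = 15.491%.
z(90%) = 1.282.
VaR = 1.282 × 15.491% = 19.859%; on $250,000,000 that is $49,647,500.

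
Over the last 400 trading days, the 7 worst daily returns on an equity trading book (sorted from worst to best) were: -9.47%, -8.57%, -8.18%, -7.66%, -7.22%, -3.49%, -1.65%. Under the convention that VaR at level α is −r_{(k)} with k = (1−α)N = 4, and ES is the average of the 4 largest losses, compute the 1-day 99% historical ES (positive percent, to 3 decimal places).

The 4 worst returns sum to -33.88%.
ES = −(-33.88%) / 4 = 8.47% ≈ 8.470%.

8.470%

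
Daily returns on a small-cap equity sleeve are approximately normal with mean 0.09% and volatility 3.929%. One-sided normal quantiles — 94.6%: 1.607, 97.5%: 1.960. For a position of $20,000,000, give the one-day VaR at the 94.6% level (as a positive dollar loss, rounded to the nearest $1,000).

$1,245,000

VaR = −μ + z·σ = −(0.09%) + 1.607 × 3.929% = 6.224%.
On $20,000,000: 0.06224 × $20,000,000 = $1,244,800.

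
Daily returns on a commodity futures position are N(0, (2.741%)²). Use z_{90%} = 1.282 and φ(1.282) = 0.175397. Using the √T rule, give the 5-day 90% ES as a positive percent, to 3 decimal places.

10.750%

σ_{5d} = 2.741% × √5 = 6.129%.
ES multiplier = φ(z)/(1−α) = 0.175397/0.1 = 1.754.
ES = 6.129% × 1.754 = 10.750%.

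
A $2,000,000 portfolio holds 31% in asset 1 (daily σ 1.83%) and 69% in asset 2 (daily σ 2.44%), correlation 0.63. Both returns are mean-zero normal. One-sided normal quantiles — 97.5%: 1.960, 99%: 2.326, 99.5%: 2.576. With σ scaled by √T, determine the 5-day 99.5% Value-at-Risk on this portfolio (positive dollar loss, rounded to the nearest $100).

$240,500

σ_p = √(0.31²·1.83² + 0.69²·2.44² + 2·0.63·0.31·0.69·1.83·2.44) = 2.088%.
σ_{5d} = 2.088% × √5 = 4.669%.
VaR = 2.576 × 4.669% = 12.027%; on $2,000,000 that is $240,540.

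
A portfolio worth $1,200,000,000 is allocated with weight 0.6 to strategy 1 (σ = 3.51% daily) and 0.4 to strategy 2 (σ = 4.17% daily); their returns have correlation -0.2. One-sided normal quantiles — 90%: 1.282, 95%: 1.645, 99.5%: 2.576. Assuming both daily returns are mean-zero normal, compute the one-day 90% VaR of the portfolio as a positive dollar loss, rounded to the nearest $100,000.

σ_p² = 0.6²·3.51² + 0.4²·4.17² + 2·-0.2·0.6·0.4·3.51·4.17 = 5.8123 (%²).
σ_p = √5.8123 = 2.411%.
VaR = 1.282 × 2.411% = 3.091%; on $1,200,000,000 that is $37,092,000.

$37,100,000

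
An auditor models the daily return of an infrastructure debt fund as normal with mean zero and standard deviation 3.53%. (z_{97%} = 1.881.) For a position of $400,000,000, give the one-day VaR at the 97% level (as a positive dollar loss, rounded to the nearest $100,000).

$26,600,000

VaR = z·σ = 1.881 × 3.53% = 6.640%.
On $400,000,000: 0.06640 × $400,000,000 = $26,560,000.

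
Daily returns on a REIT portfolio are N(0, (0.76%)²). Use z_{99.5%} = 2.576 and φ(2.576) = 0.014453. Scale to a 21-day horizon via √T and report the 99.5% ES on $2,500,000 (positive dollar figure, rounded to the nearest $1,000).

$252,000

σ_{21d} = 0.76% × √21 = 3.483%.
ES multiplier = φ(z)/(1−α) = 0.014453/0.005 = 2.891.
ES = 3.483% × 2.891 = 10.069%; on $2,500,000: $251,725.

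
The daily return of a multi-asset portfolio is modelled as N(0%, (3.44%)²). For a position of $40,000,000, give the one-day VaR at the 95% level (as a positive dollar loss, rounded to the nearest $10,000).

At 95% one-sided, z = 1.645.
VaR = z·σ = 1.645 × 3.44% = 5.659%.
On $40,000,000: 0.05659 × $40,000,000 = $2,263,600.

$2,260,000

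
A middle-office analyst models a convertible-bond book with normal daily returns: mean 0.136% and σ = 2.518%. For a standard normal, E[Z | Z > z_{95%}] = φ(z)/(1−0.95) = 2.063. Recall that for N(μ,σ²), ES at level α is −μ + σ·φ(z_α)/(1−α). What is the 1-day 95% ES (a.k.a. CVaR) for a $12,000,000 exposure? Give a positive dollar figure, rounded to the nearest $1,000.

ES = −(0.136%) + 2.518% × 2.063 = 5.059%.
On $12,000,000: 0.05059 × $12,000,000 = $607,080.

$607,000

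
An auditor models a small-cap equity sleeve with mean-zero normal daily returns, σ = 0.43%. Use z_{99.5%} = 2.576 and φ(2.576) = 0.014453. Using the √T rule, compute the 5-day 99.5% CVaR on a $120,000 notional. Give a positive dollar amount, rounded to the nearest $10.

$3,340

σ_{5d} = 0.43% × √5 = 0.962%.
ES multiplier = φ(z)/(1−α) = 0.014453/0.005 = 2.891.
ES = 0.962% × 2.891 = 2.781%; on $120,000: $3,337.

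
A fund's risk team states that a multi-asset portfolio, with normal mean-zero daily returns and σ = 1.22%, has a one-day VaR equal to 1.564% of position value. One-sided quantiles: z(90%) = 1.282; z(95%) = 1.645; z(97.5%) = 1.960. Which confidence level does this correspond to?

Implied z = VaR/σ = 1.564 / 1.22 = 1.282.
This matches z(90%) = 1.282.

90%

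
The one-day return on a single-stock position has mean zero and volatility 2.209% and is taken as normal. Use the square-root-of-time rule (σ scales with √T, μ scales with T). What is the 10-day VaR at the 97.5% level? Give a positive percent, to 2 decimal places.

At 97.5%, z = 1.960.
σ_{10d} = 2.209% × √10 = 6.985%.
VaR = 1.960 × 6.985% = 13.691%.

13.69%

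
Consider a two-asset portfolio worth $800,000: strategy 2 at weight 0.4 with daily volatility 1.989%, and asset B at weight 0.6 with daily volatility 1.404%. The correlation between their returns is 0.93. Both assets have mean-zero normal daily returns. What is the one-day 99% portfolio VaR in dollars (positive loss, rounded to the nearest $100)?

$29,900

σ_p² = 0.4²·1.989² + 0.6²·1.404² + 2·0.93·0.4·0.6·1.989·1.404 = 2.5892 (%²).
σ_p = √2.5892 = 1.609%.
At 99%, z = 2.326.
VaR = 2.326 × 1.609% = 3.743%; on $800,000 that is $29,944.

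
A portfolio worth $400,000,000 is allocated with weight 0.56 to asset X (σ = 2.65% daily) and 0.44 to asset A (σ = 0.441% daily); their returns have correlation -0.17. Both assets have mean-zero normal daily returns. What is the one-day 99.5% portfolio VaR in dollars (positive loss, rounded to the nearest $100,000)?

$15,100,000

σ_p² = 0.56²·2.65² + 0.44²·0.441² + 2·-0.17·0.56·0.44·2.65·0.441 = 2.1420 (%²).
σ_p = √2.1420 = 1.464%.
At 99.5%, z = 2.576.
VaR = 2.576 × 1.464% = 3.771%; on $400,000,000 that is $15,084,000.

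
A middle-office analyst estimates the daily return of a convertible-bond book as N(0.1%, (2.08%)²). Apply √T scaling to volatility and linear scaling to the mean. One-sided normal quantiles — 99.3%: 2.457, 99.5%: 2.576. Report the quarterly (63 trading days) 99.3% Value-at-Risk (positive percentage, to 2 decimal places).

34.26%

σ_{63d} = 2.08% × √63 = 16.509%; μ_{63d} = 63 × 0.1% = 6.300%.
VaR = −(6.300%) + 2.457 × 16.509% = 34.263%.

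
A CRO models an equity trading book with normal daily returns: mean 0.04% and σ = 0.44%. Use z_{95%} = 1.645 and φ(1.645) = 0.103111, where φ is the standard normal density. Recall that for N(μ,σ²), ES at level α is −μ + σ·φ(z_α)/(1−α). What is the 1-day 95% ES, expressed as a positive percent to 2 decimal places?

Tail multiplier: φ(z)/(1−α) = 0.103111 / 0.05 = 2.062.
ES = −(0.04%) + 0.44% × 2.062 = 0.867%.

0.87%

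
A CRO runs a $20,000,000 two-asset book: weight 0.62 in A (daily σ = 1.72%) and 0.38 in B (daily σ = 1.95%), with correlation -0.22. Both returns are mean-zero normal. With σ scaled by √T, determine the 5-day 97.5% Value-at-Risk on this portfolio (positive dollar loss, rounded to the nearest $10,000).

$1,010,000

σ_p = √(0.62²·1.72² + 0.38²·1.95² + 2·-0.22·0.62·0.38·1.72·1.95) = 1.157%.
σ_{5d} = 1.157% × √5 = 2.587%.
z(97.5%) = 1.960.
VaR = 1.960 × 2.587% = 5.071%; on $20,000,000 that is $1,014,200.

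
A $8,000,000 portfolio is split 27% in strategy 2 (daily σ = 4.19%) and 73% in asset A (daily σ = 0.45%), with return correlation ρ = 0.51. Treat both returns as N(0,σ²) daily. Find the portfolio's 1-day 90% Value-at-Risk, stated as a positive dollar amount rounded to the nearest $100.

σ_p² = 0.27²·4.19² + 0.73²·0.45² + 2·0.51·0.27·0.73·4.19·0.45 = 1.7668 (%²).
σ_p = √1.7668 = 1.329%.
At 90%, z = 1.282.
VaR = 1.282 × 1.329% = 1.704%; on $8,000,000 that is $136,320.

$136,300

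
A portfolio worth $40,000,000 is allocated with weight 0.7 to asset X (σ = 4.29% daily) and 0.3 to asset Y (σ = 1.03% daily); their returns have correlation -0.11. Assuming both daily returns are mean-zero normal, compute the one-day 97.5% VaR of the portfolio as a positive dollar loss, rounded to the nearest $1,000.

$2,340,000

σ_p² = 0.7²·4.29² + 0.3²·1.03² + 2·-0.11·0.7·0.3·4.29·1.03 = 8.9093 (%²).
σ_p = √8.9093 = 2.985%.
At 97.5%, z = 1.960.
VaR = 1.960 × 2.985% = 5.851%; on $40,000,000 that is $2,340,400.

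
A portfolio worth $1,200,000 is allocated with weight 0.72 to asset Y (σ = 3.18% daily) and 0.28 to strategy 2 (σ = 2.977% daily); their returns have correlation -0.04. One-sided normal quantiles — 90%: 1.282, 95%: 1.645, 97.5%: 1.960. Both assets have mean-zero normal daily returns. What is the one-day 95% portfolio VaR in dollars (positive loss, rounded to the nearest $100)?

$47,500

σ_p² = 0.72²·3.18² + 0.28²·2.977² + 2·-0.04·0.72·0.28·3.18·2.977 = 5.7844 (%²).
σ_p = √5.7844 = 2.405%.
VaR = 1.645 × 2.405% = 3.956%; on $1,200,000 that is $47,472.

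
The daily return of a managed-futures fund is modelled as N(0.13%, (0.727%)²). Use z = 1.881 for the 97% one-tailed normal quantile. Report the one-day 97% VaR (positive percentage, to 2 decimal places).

VaR = −μ + z·σ = −(0.13%) + 1.881 × 0.727% = 1.237%.

1.24%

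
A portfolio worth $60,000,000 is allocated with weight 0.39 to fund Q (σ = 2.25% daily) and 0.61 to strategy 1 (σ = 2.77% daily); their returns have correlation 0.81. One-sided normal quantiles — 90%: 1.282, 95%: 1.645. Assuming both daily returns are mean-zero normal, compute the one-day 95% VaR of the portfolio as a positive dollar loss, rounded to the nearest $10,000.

$2,420,000

σ_p² = 0.39²·2.25² + 0.61²·2.77² + 2·0.81·0.39·0.61·2.25·2.77 = 6.0271 (%²).
σ_p = √6.0271 = 2.455%.
VaR = 1.645 × 2.455% = 4.038%; on $60,000,000 that is $2,422,800.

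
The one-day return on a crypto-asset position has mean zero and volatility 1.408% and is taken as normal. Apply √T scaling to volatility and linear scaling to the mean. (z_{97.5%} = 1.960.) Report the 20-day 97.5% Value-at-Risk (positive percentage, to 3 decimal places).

12.342%

σ_{20d} = 1.408% × √20 = 6.297%.
VaR = 1.960 × 6.297% = 12.342%.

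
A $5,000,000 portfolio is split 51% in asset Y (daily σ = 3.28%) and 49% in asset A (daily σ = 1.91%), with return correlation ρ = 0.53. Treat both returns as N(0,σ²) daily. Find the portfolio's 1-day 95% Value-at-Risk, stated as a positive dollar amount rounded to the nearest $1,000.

$190,000

σ_p² = 0.51²·3.28² + 0.49²·1.91² + 2·0.53·0.51·0.49·3.28·1.91 = 5.3337 (%²).
σ_p = √5.3337 = 2.309%.
At 95%, z = 1.645.
VaR = 1.645 × 2.309% = 3.798%; on $5,000,000 that is $189,900.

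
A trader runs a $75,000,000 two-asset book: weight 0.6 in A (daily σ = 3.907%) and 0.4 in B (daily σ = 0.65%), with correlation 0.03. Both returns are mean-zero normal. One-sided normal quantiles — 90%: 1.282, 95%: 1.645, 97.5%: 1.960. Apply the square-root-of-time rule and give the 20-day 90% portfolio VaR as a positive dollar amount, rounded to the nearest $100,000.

σ_p = √(0.6²·3.907² + 0.4²·0.65² + 2·0.03·0.6·0.4·3.907·0.65) = 2.366%.
σ_{20d} = 2.366% × √20 = 10.581%.
VaR = 1.282 × 10.581% = 13.565%; on $75,000,000 that is $10,173,750.

$10,200,000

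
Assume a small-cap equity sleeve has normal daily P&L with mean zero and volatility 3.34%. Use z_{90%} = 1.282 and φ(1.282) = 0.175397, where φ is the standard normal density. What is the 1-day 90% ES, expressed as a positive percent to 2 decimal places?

5.86%

Tail multiplier: φ(z)/(1−α) = 0.175397 / 0.1 = 1.754.
ES = 3.34% × 1.754 = 5.858%.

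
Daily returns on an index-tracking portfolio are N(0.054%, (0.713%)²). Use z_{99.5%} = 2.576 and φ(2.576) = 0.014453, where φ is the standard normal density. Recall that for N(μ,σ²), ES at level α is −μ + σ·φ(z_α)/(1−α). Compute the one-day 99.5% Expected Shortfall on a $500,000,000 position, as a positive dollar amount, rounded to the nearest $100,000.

$10,000,000

Tail multiplier: φ(z)/(1−α) = 0.014453 / 0.005 = 2.891.
ES = −(0.054%) + 0.713% × 2.891 = 2.007%.
On $500,000,000: 0.02007 × $500,000,000 = $10,035,000.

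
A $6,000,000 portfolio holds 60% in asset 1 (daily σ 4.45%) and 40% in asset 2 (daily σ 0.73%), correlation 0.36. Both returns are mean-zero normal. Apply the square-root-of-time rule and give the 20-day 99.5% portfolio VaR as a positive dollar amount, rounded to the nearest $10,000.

$1,930,000

σ_p = √(0.6²·4.45² + 0.4²·0.73² + 2·0.36·0.6·0.4·4.45·0.73) = 2.788%.
σ_{20d} = 2.788% × √20 = 12.468%.
z(99.5%) = 2.576.
VaR = 2.576 × 12.468% = 32.118%; on $6,000,000 that is $1,927,080.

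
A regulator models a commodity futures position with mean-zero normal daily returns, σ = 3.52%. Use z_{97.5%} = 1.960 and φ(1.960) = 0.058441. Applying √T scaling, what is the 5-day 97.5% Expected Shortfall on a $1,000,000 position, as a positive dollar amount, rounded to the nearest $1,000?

$184,000

σ_{5d} = 3.52% × √5 = 7.871%.
ES multiplier = φ(z)/(1−α) = 0.058441/0.025 = 2.338.
ES = 7.871% × 2.338 = 18.402%; on $1,000,000: $184,020.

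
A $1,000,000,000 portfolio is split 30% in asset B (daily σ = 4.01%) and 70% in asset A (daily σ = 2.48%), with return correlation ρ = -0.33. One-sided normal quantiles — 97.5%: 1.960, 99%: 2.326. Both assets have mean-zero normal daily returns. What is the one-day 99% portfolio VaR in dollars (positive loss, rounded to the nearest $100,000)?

$40,800,000

σ_p² = 0.3²·4.01² + 0.7²·2.48² + 2·-0.33·0.3·0.7·4.01·2.48 = 3.0826 (%²).
σ_p = √3.0826 = 1.756%.
VaR = 2.326 × 1.756% = 4.084%; on $1,000,000,000 that is $40,840,000.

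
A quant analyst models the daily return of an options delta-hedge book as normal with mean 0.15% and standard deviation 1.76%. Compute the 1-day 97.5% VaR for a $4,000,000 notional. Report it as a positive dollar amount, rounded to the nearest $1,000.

At 97.5% one-sided, z = 1.960.
VaR = −μ + z·σ = −(0.15%) + 1.960 × 1.76% = 3.300%.
On $4,000,000: 0.03300 × $4,000,000 = $132,000.

$132,000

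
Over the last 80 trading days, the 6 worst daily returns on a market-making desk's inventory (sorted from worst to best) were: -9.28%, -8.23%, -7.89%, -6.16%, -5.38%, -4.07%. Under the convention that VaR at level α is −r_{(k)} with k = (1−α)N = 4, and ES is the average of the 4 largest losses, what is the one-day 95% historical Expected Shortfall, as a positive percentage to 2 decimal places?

7.89%

The 4 worst returns sum to -31.56%.
ES = −(-31.56%) / 4 = 7.89%.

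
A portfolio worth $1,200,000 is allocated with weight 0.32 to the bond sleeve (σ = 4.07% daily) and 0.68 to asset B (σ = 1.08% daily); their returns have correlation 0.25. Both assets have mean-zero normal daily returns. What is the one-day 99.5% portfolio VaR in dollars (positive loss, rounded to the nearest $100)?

σ_p² = 0.32²·4.07² + 0.68²·1.08² + 2·0.25·0.32·0.68·4.07·1.08 = 2.7138 (%²).
σ_p = √2.7138 = 1.647%.
At 99.5%, z = 2.576.
VaR = 2.576 × 1.647% = 4.243%; on $1,200,000 that is $50,916.

$50,900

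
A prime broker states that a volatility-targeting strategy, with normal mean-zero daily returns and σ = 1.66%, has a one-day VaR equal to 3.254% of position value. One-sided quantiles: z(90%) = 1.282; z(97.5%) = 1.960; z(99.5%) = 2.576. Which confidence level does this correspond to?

Implied z = VaR/σ = 3.254 / 1.66 = 1.960.
This matches z(97.5%) = 1.960.

97.5%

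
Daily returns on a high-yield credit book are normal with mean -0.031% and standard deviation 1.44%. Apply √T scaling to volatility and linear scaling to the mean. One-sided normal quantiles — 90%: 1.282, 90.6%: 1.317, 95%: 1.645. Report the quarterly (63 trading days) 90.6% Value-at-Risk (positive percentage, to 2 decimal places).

σ_{63d} = 1.44% × √63 = 11.430%; μ_{63d} = 63 × -0.031% = -1.953%.
VaR = −(-1.953%) + 1.317 × 11.430% = 17.006%.

17.01%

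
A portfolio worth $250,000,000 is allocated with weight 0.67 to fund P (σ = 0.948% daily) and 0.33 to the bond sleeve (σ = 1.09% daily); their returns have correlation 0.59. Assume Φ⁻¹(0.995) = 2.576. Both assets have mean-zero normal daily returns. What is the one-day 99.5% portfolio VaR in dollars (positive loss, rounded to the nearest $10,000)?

σ_p² = 0.67²·0.948² + 0.33²·1.09² + 2·0.59·0.67·0.33·0.948·1.09 = 0.8024 (%²).
σ_p = √0.8024 = 0.896%.
VaR = 2.576 × 0.896% = 2.308%; on $250,000,000 that is $5,770,000.

$5,770,000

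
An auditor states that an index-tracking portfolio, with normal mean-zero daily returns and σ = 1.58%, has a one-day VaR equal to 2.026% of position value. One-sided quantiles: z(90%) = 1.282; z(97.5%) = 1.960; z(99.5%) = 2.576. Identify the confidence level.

90%

Implied z = VaR/σ = 2.026 / 1.58 = 1.282.
This matches z(90%) = 1.282.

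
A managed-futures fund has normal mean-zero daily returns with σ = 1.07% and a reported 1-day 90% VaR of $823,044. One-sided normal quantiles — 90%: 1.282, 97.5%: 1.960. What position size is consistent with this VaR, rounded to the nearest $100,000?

$60,000,000

VaR as a fraction of value: z·σ = 1.282 × 1.07% = 1.37174%.
Position = $823,044 / 0.0137174 = $60,000,000.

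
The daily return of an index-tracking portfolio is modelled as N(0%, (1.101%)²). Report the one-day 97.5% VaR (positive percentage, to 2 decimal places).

2.16%

At 97.5% one-sided, z = 1.960.
VaR = z·σ = 1.960 × 1.101% = 2.158%.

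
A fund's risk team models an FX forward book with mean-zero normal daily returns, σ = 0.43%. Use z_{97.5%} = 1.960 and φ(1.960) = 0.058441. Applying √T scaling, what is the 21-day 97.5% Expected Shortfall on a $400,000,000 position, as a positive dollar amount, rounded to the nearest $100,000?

$18,400,000

σ_{21d} = 0.43% × √21 = 1.971%.
ES multiplier = φ(z)/(1−α) = 0.058441/0.025 = 2.338.
ES = 1.971% × 2.338 = 4.608%; on $400,000,000: $18,432,000.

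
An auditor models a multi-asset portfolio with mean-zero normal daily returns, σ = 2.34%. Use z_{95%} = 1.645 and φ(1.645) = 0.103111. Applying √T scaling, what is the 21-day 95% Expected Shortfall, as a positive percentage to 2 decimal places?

22.11%

σ_{21d} = 2.34% × √21 = 10.723%.
ES multiplier = φ(z)/(1−α) = 0.103111/0.05 = 2.062.
ES = 10.723% × 2.062 = 22.111%.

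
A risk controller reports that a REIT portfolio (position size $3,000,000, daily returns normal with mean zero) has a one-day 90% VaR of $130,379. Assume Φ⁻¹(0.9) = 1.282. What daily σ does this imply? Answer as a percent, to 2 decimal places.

3.39%

VaR as a fraction: $130,379 / $3,000,000 = 4.346%.
σ = VaR / z = 4.346% / 1.282 = 3.390%.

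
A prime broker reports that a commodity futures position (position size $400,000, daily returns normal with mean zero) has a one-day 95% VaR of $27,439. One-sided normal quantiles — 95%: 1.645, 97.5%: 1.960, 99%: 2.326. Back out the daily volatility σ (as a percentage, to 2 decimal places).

VaR as a fraction: $27,439 / $400,000 = 6.860%.
σ = VaR / z = 6.860% / 1.645 = 4.170%.

4.17%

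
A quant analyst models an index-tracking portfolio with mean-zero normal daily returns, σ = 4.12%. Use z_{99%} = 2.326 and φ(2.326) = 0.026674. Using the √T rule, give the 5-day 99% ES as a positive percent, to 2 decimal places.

σ_{5d} = 4.12% × √5 = 9.213%.
ES multiplier = φ(z)/(1−α) = 0.026674/0.01 = 2.667.
ES = 9.213% × 2.667 = 24.571%.

24.57%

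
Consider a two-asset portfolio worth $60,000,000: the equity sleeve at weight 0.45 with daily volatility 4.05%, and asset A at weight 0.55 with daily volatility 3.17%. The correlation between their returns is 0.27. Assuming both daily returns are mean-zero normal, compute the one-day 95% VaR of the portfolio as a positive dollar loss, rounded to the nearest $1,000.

σ_p² = 0.45²·4.05² + 0.55²·3.17² + 2·0.27·0.45·0.55·4.05·3.17 = 8.0772 (%²).
σ_p = √8.0772 = 2.842%.
At 95%, z = 1.645.
VaR = 1.645 × 2.842% = 4.675%; on $60,000,000 that is $2,805,000.

$2,805,000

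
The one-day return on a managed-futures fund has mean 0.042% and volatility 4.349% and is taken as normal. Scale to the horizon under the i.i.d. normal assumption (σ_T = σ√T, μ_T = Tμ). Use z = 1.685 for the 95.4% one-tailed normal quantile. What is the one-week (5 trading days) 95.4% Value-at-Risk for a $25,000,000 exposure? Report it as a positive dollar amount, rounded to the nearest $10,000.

$4,040,000

σ_{5d} = 4.349% × √5 = 9.725%; μ_{5d} = 5 × 0.042% = 0.210%.
VaR = −(0.210%) + 1.685 × 9.725% = 16.177%.
On $25,000,000: 0.16177 × $25,000,000 = $4,044,250.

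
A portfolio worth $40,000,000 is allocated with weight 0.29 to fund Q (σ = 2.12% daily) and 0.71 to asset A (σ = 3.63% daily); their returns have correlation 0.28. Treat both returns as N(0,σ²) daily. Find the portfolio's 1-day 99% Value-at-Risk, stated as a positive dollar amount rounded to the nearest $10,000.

$2,620,000

σ_p² = 0.29²·2.12² + 0.71²·3.63² + 2·0.28·0.29·0.71·2.12·3.63 = 7.9078 (%²).
σ_p = √7.9078 = 2.812%.
At 99%, z = 2.326.
VaR = 2.326 × 2.812% = 6.541%; on $40,000,000 that is $2,616,400.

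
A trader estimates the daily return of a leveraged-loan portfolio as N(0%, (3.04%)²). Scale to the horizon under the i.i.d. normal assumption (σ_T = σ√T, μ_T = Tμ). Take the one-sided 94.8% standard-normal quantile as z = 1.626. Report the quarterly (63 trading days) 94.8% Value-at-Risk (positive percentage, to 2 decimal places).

σ_{63d} = 3.04% × √63 = 24.129%.
VaR = 1.626 × 24.129% = 39.234%.

39.23%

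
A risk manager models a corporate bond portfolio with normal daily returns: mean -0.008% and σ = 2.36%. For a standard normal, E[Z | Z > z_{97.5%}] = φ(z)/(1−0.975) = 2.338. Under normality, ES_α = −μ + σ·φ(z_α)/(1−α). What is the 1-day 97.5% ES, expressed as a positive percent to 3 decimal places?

ES = −(-0.008%) + 2.36% × 2.338 = 5.526%.

5.526%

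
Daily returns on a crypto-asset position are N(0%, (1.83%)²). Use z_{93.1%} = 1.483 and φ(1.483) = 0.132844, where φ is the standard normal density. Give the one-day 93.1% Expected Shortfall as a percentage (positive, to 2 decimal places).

3.52%

Tail multiplier: φ(z)/(1−α) = 0.132844 / 0.069 = 1.925.
ES = 1.83% × 1.925 = 3.523%.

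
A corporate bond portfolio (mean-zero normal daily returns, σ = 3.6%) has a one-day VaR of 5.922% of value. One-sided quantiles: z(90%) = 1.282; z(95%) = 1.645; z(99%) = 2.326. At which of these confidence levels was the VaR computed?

Implied z = VaR/σ = 5.922 / 3.6 = 1.645.
This matches z(95%) = 1.645.

95%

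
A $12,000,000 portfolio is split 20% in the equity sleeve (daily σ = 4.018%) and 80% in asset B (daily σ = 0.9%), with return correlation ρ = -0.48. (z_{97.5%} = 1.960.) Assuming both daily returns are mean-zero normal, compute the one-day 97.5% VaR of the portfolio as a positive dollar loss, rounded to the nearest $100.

σ_p² = 0.2²·4.018² + 0.8²·0.9² + 2·-0.48·0.2·0.8·4.018·0.9 = 0.6087 (%²).
σ_p = √0.6087 = 0.780%.
VaR = 1.960 × 0.780% = 1.529%; on $12,000,000 that is $183,480.

$183,500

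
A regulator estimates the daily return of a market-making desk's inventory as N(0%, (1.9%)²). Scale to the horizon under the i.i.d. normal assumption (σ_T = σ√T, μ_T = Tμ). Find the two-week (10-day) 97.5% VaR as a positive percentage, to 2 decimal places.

11.78%

At 97.5%, z = 1.960.
σ_{10d} = 1.9% × √10 = 6.008%.
VaR = 1.960 × 6.008% = 11.776%.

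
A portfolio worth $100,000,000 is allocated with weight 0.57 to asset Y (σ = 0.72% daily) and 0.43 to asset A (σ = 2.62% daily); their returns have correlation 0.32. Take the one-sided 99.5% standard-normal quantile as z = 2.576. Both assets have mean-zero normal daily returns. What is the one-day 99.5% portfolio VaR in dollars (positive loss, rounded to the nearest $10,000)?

σ_p² = 0.57²·0.72² + 0.43²·2.62² + 2·0.32·0.57·0.43·0.72·2.62 = 1.7336 (%²).
σ_p = √1.7336 = 1.317%.
VaR = 2.576 × 1.317% = 3.393%; on $100,000,000 that is $3,393,000.

$3,390,000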